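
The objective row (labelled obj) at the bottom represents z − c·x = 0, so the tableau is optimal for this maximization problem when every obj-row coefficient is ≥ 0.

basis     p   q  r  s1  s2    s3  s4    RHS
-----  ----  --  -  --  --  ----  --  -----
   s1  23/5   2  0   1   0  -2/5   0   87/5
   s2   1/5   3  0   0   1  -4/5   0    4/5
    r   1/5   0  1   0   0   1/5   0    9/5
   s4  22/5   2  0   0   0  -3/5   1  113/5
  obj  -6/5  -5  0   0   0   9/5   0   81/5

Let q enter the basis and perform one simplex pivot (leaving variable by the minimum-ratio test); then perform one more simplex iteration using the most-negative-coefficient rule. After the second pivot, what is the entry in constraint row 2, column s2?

Ratio test on column q — row 1: (87/5)/2 = 87/10; row 2: (4/5)/3 = 4/15; row 3: entry 0 ≤ 0; row 4: (113/5)/2 = 113/10. Minimum is 4/15 at row 2 (s2 leaves); pivot element 3.
Divide row 2 by 3; eliminate column q from the other rows.
Second iteration: most negative obj-row entry is -13/15 in column p, so p enters.
Ratio test on column p — row 1: (253/15)/(67/15) = 253/67; row 2: (4/15)/(1/15) = 4; row 3: (9/5)/(1/5) = 9; row 4: (331/15)/(64/15) = 331/64. Minimum is 253/67 at row 1 (s1 leaves); pivot element 67/15.
Divide row 1 by 67/15; eliminate column p from the other rows.
After both pivots, the entry at constraint row 2, column s2 is 23/67.

23/67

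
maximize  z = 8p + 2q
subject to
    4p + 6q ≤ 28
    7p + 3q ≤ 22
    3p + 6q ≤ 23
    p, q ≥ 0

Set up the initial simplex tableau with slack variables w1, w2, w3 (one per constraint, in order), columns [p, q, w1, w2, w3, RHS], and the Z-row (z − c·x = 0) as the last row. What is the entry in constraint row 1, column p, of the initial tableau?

4

Constraint 1 has coefficient 4 on p.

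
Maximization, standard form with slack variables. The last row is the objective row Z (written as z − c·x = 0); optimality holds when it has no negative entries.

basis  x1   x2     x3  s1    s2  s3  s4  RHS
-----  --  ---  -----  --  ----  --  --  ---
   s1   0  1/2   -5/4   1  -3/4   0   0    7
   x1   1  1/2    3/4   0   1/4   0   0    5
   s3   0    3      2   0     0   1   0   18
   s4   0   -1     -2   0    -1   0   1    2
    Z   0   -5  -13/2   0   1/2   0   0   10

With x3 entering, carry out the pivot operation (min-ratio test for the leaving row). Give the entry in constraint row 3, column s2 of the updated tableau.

-2/3

Ratio test on column x3 — row 1: entry -5/4 ≤ 0; row 2: 5/(3/4) = 20/3; row 3: 18/2 = 9; row 4: entry -2 ≤ 0. Minimum is 20/3 at row 2 (x1 leaves); pivot element 3/4.
Divide row 2 by 3/4; eliminate column x3 from the other rows.
Row 3 update in column s2: 0 − 2·(1/3) = -2/3.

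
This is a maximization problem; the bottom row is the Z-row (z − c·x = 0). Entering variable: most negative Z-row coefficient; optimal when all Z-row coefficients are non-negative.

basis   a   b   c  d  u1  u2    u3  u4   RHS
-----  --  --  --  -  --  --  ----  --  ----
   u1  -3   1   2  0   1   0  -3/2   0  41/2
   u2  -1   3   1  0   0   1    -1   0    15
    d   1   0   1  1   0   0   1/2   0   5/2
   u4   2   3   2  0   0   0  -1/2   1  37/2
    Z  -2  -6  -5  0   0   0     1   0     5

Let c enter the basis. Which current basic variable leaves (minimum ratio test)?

Column c entries and ratios — u1: (41/2)/2 = 41/4; u2: 15/1 = 15; d: (5/2)/1 = 5/2; u4: (37/2)/2 = 37/4.
Smallest ratio is 5/2 in the row of d, so d leaves.

d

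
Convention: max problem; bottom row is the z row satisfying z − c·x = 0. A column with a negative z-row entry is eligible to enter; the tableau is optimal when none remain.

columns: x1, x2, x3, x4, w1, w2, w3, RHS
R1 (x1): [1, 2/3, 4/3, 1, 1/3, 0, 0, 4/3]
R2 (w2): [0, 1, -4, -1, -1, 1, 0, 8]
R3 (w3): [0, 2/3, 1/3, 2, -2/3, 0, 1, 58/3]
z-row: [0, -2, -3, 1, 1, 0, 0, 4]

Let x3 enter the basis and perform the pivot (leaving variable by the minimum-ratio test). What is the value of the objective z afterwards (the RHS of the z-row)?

Ratio test on column x3 — row 1: (4/3)/(4/3) = 1; row 2: entry -4 ≤ 0; row 3: (58/3)/(1/3) = 58. Minimum is 1 at row 1 (x1 leaves); pivot element 4/3.
Pivot on row 1; the z-row RHS becomes 4 − (-3)·1 = 7.

7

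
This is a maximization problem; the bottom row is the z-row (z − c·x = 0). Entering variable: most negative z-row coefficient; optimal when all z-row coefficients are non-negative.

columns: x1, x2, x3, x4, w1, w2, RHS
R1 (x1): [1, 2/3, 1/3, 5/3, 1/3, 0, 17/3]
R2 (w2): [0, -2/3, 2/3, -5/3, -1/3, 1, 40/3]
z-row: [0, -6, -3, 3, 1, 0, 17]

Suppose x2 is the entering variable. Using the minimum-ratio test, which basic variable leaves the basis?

x1

Column x2 entries and ratios — x1: (17/3)/(2/3) = 17/2; w2: -2/3 ≤ 0, skip.
Smallest ratio is 17/2 in the row of x1, so x1 leaves.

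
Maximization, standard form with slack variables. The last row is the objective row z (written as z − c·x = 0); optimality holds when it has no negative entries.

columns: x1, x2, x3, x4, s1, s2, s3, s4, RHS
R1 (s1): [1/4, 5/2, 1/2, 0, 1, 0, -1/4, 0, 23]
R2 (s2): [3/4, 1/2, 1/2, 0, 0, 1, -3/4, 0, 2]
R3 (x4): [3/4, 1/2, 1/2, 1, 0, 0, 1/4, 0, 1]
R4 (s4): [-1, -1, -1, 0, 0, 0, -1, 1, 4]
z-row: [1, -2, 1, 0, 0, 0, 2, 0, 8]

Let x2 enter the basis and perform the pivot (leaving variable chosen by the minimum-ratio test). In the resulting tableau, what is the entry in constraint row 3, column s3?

1/2

Ratio test on column x2 — row 1: 23/(5/2) = 46/5; row 2: 2/(1/2) = 4; row 3: 1/(1/2) = 2; row 4: entry -1 ≤ 0. Minimum is 2 at row 3 (x4 leaves); pivot element 1/2.
Divide row 3 by 1/2; eliminate column x2 from the other rows.
In the new row 3, the s3 entry is the old entry divided by the pivot: (1/4)/(1/2) = 1/2.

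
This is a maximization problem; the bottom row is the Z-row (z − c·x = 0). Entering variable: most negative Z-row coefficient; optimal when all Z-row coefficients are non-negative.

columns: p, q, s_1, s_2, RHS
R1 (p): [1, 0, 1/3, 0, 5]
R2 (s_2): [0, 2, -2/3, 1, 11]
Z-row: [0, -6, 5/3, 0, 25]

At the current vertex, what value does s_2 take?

11

s_2 is basic (row 2); its value is the RHS of that row, 11.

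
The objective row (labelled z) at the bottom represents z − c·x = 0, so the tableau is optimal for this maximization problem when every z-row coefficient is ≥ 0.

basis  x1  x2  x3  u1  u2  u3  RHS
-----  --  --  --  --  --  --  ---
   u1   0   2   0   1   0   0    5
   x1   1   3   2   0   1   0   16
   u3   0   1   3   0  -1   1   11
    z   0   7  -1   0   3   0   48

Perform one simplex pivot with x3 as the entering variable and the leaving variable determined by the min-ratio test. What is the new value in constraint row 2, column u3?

Ratio test on column x3 — row 1: entry 0 ≤ 0; row 2: 16/2 = 8; row 3: 11/3 = 11/3. Minimum is 11/3 at row 3 (u3 leaves); pivot element 3.
Divide row 3 by 3; eliminate column x3 from the other rows.
Row 2 update in column u3: 0 − 2·(1/3) = -2/3.

-2/3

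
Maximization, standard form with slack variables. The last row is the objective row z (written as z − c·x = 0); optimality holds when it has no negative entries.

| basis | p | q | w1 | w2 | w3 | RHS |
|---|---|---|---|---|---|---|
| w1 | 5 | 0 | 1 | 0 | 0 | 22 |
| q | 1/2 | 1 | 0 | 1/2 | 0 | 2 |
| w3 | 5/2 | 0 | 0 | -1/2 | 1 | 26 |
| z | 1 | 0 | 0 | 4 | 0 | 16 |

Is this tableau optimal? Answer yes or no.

yes

Every z-row coefficient is ≥ 0, so the tableau is optimal.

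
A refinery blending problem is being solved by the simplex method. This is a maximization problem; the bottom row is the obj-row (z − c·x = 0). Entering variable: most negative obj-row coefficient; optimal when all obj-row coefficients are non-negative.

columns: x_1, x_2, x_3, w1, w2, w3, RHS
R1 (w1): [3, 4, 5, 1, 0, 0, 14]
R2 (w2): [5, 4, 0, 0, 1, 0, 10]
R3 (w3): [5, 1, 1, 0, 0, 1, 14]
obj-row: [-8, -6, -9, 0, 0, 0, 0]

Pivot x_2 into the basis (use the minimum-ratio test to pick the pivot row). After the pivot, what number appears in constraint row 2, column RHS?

5/2

Ratio test on column x_2 — row 1: 14/4 = 7/2; row 2: 10/4 = 5/2; row 3: 14/1 = 14. Minimum is 5/2 at row 2 (w2 leaves); pivot element 4.
Divide row 2 by 4; eliminate column x_2 from the other rows.
In the new row 2, the RHS entry is the old entry divided by the pivot: 10/4 = 5/2.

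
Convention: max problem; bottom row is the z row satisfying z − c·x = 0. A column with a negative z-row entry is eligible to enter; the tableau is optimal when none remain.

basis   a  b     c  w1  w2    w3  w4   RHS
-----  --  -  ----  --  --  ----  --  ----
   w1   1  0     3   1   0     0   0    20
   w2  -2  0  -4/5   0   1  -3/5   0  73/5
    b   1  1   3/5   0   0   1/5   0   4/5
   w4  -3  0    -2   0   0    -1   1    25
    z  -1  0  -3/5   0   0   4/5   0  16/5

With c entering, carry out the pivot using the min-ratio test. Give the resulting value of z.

4

Ratio test on column c — row 1: 20/3 = 20/3; row 2: entry -4/5 ≤ 0; row 3: (4/5)/(3/5) = 4/3; row 4: entry -2 ≤ 0. Minimum is 4/3 at row 3 (b leaves); pivot element 3/5.
Pivot on row 3; the z-row RHS becomes 16/5 − (-3/5)·(4/3) = 4.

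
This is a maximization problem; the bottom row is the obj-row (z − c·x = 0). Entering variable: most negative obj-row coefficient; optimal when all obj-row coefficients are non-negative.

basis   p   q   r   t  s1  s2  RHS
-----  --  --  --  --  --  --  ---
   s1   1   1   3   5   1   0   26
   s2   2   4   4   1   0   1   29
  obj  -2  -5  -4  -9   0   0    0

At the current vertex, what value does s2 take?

s2 is basic (row 2); its value is the RHS of that row, 29.

29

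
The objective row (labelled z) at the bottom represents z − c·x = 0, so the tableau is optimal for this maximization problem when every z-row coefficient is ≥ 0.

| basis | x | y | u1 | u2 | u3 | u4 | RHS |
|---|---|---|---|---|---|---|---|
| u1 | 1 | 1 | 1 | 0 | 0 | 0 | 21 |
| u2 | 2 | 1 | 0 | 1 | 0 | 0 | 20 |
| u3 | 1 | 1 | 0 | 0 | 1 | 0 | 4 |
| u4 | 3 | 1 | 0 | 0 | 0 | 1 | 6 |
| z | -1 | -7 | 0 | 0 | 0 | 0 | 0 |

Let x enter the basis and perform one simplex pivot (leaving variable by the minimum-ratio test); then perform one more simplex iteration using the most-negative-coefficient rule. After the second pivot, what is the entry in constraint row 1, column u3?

Ratio test on column x — row 1: 21/1 = 21; row 2: 20/2 = 10; row 3: 4/1 = 4; row 4: 6/3 = 2. Minimum is 2 at row 4 (u4 leaves); pivot element 3.
Divide row 4 by 3; eliminate column x from the other rows.
Second iteration: most negative z-row entry is -20/3 in column y, so y enters.
Ratio test on column y — row 1: 19/(2/3) = 57/2; row 2: 16/(1/3) = 48; row 3: 2/(2/3) = 3; row 4: 2/(1/3) = 6. Minimum is 3 at row 3 (u3 leaves); pivot element 2/3.
Divide row 3 by 2/3; eliminate column y from the other rows.
After both pivots, the entry at constraint row 1, column u3 is -1.

-1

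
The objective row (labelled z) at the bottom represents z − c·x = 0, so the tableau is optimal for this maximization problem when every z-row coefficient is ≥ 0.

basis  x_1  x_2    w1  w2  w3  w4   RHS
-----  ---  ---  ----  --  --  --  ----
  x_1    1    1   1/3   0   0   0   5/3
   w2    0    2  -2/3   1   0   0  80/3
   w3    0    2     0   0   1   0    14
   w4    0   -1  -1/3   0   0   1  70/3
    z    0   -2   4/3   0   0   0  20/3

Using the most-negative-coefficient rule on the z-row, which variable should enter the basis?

x_2

Negative z-row entries: x_2: -2.
The most negative is -2 in column x_2, so x_2 enters.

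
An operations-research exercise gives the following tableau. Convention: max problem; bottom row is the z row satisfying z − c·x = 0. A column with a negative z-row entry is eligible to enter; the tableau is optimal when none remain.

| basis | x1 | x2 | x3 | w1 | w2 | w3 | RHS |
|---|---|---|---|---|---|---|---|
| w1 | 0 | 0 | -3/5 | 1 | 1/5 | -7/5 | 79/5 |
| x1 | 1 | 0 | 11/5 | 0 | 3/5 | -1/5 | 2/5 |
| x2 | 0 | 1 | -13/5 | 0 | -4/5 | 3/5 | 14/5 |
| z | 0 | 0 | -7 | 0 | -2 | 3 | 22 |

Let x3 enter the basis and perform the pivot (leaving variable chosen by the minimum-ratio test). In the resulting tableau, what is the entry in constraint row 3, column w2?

-1/11

Ratio test on column x3 — row 1: entry -3/5 ≤ 0; row 2: (2/5)/(11/5) = 2/11; row 3: entry -13/5 ≤ 0. Minimum is 2/11 at row 2 (x1 leaves); pivot element 11/5.
Divide row 2 by 11/5; eliminate column x3 from the other rows.
Row 3 update in column w2: -4/5 − (-13/5)·(3/11) = -1/11.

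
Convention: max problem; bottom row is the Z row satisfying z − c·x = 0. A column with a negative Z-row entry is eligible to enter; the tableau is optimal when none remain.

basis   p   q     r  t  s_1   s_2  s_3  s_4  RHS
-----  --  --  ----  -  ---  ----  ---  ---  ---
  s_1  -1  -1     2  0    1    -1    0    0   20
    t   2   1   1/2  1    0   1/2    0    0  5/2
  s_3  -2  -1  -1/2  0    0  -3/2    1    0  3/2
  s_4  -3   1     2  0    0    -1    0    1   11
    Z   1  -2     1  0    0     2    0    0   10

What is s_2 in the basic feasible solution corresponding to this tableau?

0

s_2 is not in the basis, so in the current basic feasible solution s_2 = 0.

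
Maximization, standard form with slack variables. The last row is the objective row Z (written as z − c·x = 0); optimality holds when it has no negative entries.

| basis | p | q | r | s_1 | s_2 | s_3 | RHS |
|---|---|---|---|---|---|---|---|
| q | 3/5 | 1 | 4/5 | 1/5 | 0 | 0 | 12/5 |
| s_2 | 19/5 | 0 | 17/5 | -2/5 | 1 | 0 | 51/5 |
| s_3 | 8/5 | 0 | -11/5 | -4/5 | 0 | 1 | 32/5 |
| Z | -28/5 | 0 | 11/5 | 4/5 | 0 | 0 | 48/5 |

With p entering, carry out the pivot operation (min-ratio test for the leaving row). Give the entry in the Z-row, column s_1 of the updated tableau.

4/19

Ratio test on column p — row 1: (12/5)/(3/5) = 4; row 2: (51/5)/(19/5) = 51/19; row 3: (32/5)/(8/5) = 4. Minimum is 51/19 at row 2 (s_2 leaves); pivot element 19/5.
Divide row 2 by 19/5; eliminate column p from the other rows.
Z-row update in column s_1: 4/5 − (-28/5)·(-2/19) = 4/19.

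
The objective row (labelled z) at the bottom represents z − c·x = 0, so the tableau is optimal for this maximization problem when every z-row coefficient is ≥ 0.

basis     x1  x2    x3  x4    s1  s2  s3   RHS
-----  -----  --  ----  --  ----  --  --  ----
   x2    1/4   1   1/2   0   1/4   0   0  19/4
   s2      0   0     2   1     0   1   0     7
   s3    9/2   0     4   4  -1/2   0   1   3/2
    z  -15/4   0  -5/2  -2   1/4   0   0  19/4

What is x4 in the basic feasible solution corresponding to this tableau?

0

x4 is not in the basis, so in the current basic feasible solution x4 = 0.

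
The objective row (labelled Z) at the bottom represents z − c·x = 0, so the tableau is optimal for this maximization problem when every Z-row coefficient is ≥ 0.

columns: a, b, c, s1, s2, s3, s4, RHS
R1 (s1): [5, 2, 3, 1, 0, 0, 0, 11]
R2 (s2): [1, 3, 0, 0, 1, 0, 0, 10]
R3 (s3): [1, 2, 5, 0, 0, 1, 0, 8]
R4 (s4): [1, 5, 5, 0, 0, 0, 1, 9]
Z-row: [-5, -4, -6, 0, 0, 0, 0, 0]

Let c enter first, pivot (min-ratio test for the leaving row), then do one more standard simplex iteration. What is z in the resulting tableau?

329/22

Ratio test on column c — row 1: 11/3 = 11/3; row 2: entry 0 ≤ 0; row 3: 8/5 = 8/5; row 4: 9/5 = 9/5. Minimum is 8/5 at row 3 (s3 leaves); pivot element 5.
Pivot on row 3; the Z-row RHS becomes 0 − (-6)·(8/5) = 48/5.
Next entering variable (most negative Z-row entry -19/5): a.
Ratio test on column a — row 1: (31/5)/(22/5) = 31/22; row 2: 10/1 = 10; row 3: (8/5)/(1/5) = 8; row 4: entry 0 ≤ 0. Minimum is 31/22 at row 1 (s1 leaves); pivot element 22/5.
After the second pivot the Z-row RHS is 48/5 − (-19/5)·(31/22) = 329/22.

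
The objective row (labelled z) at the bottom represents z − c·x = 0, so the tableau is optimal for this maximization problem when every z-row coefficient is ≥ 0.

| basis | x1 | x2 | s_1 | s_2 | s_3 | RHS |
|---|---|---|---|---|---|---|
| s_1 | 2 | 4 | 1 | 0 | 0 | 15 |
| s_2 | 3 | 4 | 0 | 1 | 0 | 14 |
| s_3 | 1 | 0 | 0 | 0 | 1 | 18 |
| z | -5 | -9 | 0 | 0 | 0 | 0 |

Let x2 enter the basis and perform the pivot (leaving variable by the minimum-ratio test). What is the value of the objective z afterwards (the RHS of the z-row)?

63/2

Ratio test on column x2 — row 1: 15/4 = 15/4; row 2: 14/4 = 7/2; row 3: entry 0 ≤ 0. Minimum is 7/2 at row 2 (s_2 leaves); pivot element 4.
Pivot on row 2; the z-row RHS becomes 0 − (-9)·(7/2) = 63/2.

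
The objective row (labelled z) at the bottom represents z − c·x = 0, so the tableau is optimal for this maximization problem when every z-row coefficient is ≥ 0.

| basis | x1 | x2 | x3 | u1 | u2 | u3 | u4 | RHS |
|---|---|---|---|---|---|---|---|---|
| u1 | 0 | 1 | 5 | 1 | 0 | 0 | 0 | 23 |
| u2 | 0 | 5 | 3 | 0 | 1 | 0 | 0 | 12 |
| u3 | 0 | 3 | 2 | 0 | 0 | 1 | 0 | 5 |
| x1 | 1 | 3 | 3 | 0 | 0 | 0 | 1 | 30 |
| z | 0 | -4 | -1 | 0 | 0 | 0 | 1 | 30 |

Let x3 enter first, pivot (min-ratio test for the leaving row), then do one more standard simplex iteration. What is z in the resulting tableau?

Ratio test on column x3 — row 1: 23/5 = 23/5; row 2: 12/3 = 4; row 3: 5/2 = 5/2; row 4: 30/3 = 10. Minimum is 5/2 at row 3 (u3 leaves); pivot element 2.
Pivot on row 3; the z-row RHS becomes 30 − (-1)·(5/2) = 65/2.
Next entering variable (most negative z-row entry -5/2): x2.
Ratio test on column x2 — row 1: entry -13/2 ≤ 0; row 2: (9/2)/(1/2) = 9; row 3: (5/2)/(3/2) = 5/3; row 4: entry -3/2 ≤ 0. Minimum is 5/3 at row 3 (x3 leaves); pivot element 3/2.
After the second pivot the z-row RHS is 65/2 − (-5/2)·(5/3) = 110/3.

110/3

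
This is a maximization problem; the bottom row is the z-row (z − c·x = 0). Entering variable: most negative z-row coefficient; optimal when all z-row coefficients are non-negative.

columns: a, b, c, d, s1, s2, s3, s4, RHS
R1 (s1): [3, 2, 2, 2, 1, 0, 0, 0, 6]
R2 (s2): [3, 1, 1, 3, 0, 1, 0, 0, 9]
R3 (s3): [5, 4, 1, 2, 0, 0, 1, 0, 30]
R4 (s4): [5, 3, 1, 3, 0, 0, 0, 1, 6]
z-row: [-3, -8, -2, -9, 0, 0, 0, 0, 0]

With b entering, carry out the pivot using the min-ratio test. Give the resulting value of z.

16

Ratio test on column b — row 1: 6/2 = 3; row 2: 9/1 = 9; row 3: 30/4 = 15/2; row 4: 6/3 = 2. Minimum is 2 at row 4 (s4 leaves); pivot element 3.
Pivot on row 4; the z-row RHS becomes 0 − (-8)·2 = 16.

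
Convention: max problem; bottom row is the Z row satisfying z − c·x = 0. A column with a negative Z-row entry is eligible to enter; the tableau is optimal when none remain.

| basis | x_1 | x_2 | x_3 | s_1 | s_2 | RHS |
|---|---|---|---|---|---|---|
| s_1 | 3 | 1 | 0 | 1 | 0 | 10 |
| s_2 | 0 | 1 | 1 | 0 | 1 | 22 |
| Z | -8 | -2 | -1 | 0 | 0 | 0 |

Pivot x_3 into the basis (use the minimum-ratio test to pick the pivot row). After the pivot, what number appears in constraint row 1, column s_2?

Ratio test on column x_3 — row 1: entry 0 ≤ 0; row 2: 22/1 = 22. Minimum is 22 at row 2 (s_2 leaves); pivot element 1.
Divide row 2 by 1; eliminate column x_3 from the other rows.
Row 1 update in column s_2: 0 − 0·1 = 0.

0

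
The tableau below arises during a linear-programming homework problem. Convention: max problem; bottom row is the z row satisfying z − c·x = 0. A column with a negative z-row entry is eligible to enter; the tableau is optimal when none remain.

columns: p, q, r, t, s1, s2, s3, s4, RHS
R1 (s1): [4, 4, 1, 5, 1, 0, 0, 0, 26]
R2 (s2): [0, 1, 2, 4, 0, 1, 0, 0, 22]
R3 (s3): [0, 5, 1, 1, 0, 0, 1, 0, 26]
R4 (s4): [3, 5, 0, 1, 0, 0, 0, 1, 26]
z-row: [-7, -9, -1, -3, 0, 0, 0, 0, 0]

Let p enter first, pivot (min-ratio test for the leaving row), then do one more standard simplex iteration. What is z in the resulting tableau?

52

Ratio test on column p — row 1: 26/4 = 13/2; row 2: entry 0 ≤ 0; row 3: entry 0 ≤ 0; row 4: 26/3 = 26/3. Minimum is 13/2 at row 1 (s1 leaves); pivot element 4.
Pivot on row 1; the z-row RHS becomes 0 − (-7)·(13/2) = 91/2.
Next entering variable (most negative z-row entry -2): q.
Ratio test on column q — row 1: (13/2)/1 = 13/2; row 2: 22/1 = 22; row 3: 26/5 = 26/5; row 4: (13/2)/2 = 13/4. Minimum is 13/4 at row 4 (s4 leaves); pivot element 2.
After the second pivot the z-row RHS is 91/2 − (-2)·(13/4) = 52.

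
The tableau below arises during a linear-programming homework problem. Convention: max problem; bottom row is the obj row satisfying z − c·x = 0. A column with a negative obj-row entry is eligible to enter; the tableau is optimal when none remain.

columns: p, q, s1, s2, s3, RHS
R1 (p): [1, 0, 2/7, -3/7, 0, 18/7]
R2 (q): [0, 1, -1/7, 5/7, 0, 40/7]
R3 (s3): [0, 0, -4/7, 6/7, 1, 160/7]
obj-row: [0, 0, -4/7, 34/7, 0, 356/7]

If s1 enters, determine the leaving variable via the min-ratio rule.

Column s1 entries and ratios — p: (18/7)/(2/7) = 9; q: -1/7 ≤ 0, skip; s3: -4/7 ≤ 0, skip.
Smallest ratio is 9 in the row of p, so p leaves.

p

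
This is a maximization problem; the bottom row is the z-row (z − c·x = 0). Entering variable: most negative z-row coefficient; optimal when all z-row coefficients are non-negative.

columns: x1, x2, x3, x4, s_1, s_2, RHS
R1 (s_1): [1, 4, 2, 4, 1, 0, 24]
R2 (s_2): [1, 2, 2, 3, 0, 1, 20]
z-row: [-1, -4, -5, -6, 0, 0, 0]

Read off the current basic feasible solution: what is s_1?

s_1 is basic (row 1); its value is the RHS of that row, 24.

24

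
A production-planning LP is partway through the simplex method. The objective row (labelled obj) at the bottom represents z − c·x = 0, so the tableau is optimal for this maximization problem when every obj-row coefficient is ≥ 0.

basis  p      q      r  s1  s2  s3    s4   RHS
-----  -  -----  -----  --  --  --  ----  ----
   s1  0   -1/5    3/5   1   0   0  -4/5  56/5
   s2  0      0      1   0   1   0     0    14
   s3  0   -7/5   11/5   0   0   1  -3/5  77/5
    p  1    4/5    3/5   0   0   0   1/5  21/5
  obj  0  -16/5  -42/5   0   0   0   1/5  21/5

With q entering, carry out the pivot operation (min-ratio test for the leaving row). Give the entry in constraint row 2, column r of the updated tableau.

Ratio test on column q — row 1: entry -1/5 ≤ 0; row 2: entry 0 ≤ 0; row 3: entry -7/5 ≤ 0; row 4: (21/5)/(4/5) = 21/4. Minimum is 21/4 at row 4 (p leaves); pivot element 4/5.
Divide row 4 by 4/5; eliminate column q from the other rows.
Row 2 update in column r: 1 − 0·(3/4) = 1.

1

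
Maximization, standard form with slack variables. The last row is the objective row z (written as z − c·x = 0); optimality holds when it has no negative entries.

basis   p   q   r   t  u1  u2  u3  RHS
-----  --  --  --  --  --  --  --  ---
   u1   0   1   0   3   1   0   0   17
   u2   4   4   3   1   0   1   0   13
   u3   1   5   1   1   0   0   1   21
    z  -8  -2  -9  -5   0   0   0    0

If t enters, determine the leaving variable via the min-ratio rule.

Column t entries and ratios — u1: 17/3 = 17/3; u2: 13/1 = 13; u3: 21/1 = 21.
Smallest ratio is 17/3 in the row of u1, so u1 leaves.

u1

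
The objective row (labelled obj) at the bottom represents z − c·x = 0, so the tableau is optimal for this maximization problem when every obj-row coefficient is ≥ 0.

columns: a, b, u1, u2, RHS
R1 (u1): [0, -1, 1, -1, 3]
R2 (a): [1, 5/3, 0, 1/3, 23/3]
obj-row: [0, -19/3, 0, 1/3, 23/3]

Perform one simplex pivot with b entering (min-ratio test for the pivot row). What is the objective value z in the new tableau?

184/5

Ratio test on column b — row 1: entry -1 ≤ 0; row 2: (23/3)/(5/3) = 23/5. Minimum is 23/5 at row 2 (a leaves); pivot element 5/3.
Pivot on row 2; the obj-row RHS becomes 23/3 − (-19/3)·(23/5) = 184/5.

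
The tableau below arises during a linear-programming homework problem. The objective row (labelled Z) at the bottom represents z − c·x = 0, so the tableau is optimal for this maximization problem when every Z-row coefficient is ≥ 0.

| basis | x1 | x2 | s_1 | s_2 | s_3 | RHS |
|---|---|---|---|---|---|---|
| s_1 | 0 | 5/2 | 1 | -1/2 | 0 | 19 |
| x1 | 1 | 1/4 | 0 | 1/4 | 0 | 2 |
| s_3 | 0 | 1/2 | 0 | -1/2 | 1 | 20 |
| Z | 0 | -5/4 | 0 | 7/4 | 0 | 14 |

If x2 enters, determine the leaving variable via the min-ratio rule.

s_1

Column x2 entries and ratios — s_1: 19/(5/2) = 38/5; x1: 2/(1/4) = 8; s_3: 20/(1/2) = 40.
Smallest ratio is 38/5 in the row of s_1, so s_1 leaves.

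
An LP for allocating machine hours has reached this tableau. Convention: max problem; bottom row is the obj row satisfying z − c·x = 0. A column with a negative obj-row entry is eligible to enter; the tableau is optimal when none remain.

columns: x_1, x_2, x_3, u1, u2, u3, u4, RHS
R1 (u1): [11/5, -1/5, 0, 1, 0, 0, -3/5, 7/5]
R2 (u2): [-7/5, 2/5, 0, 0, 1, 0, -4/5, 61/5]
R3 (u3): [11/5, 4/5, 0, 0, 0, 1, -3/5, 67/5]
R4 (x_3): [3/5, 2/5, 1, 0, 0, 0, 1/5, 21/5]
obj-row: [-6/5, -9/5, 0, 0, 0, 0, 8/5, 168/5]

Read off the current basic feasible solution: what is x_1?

x_1 is not in the basis, so in the current basic feasible solution x_1 = 0.

0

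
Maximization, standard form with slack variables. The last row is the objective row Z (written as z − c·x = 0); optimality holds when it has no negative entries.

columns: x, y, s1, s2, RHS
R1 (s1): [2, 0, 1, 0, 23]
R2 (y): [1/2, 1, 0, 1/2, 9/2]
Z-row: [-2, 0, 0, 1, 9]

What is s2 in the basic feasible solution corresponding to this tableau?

0

s2 is not in the basis, so in the current basic feasible solution s2 = 0.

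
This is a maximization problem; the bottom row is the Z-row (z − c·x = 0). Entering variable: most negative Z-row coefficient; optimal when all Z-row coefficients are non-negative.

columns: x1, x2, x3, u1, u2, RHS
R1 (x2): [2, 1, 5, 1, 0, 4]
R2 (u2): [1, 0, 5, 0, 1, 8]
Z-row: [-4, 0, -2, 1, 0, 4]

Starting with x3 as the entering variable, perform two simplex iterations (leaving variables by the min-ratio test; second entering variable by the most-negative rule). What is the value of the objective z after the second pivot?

Ratio test on column x3 — row 1: 4/5 = 4/5; row 2: 8/5 = 8/5. Minimum is 4/5 at row 1 (x2 leaves); pivot element 5.
Pivot on row 1; the Z-row RHS becomes 4 − (-2)·(4/5) = 28/5.
Next entering variable (most negative Z-row entry -16/5): x1.
Ratio test on column x1 — row 1: (4/5)/(2/5) = 2; row 2: entry -1 ≤ 0. Minimum is 2 at row 1 (x3 leaves); pivot element 2/5.
After the second pivot the Z-row RHS is 28/5 − (-16/5)·2 = 12.

12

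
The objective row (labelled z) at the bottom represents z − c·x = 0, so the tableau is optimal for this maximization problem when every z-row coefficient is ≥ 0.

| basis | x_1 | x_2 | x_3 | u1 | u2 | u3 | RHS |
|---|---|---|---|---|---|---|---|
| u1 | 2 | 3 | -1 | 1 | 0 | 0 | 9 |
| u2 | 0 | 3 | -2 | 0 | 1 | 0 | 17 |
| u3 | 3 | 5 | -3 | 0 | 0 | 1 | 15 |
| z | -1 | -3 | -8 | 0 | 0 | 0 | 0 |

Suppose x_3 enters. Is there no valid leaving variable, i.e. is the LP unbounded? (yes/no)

Every constraint-row entry in column x_3 is ≤ 0, so increasing x_3 is unbounded.

yes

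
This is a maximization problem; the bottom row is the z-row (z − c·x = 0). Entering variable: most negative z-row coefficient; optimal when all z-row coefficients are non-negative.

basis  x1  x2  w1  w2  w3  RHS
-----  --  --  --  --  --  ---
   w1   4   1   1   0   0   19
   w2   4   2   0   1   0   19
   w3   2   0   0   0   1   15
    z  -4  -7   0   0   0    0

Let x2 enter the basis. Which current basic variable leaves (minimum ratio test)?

w2

Column x2 entries and ratios — w1: 19/1 = 19; w2: 19/2 = 19/2; w3: 0 ≤ 0, skip.
Smallest ratio is 19/2 in the row of w2, so w2 leaves.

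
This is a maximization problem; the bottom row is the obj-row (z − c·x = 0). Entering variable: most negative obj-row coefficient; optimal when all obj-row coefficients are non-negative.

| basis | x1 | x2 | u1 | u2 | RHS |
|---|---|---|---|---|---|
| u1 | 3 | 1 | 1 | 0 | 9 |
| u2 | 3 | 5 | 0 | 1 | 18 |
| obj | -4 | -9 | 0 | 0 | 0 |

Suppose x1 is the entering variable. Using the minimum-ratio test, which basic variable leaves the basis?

u1

Column x1 entries and ratios — u1: 9/3 = 3; u2: 18/3 = 6.
Smallest ratio is 3 in the row of u1, so u1 leaves.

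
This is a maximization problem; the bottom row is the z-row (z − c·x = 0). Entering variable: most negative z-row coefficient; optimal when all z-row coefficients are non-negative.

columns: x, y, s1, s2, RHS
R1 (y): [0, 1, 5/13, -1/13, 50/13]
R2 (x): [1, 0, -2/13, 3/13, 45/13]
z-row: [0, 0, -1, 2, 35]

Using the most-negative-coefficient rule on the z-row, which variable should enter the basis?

s1

Negative z-row entries: s1: -1.
The most negative is -1 in column s1, so s1 enters.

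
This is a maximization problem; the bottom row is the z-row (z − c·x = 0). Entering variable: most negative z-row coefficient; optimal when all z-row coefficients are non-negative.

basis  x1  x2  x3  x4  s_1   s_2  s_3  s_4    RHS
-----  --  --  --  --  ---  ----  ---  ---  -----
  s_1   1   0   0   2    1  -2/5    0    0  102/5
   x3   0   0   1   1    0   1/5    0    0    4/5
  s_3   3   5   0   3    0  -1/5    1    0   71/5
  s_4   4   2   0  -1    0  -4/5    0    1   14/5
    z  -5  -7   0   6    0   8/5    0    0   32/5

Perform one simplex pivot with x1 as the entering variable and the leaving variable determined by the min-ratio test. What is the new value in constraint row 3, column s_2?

Ratio test on column x1 — row 1: (102/5)/1 = 102/5; row 2: entry 0 ≤ 0; row 3: (71/5)/3 = 71/15; row 4: (14/5)/4 = 7/10. Minimum is 7/10 at row 4 (s_4 leaves); pivot element 4.
Divide row 4 by 4; eliminate column x1 from the other rows.
Row 3 update in column s_2: -1/5 − 3·(-1/5) = 2/5.

2/5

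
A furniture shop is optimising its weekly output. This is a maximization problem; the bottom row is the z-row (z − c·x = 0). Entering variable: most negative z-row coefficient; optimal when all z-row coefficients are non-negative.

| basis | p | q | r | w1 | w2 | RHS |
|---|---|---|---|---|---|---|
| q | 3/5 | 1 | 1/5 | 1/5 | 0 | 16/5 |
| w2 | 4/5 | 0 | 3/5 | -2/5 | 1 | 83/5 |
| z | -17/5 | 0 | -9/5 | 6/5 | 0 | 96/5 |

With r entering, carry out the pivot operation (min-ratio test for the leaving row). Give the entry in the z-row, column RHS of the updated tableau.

48

Ratio test on column r — row 1: (16/5)/(1/5) = 16; row 2: (83/5)/(3/5) = 83/3. Minimum is 16 at row 1 (q leaves); pivot element 1/5.
Divide row 1 by 1/5; eliminate column r from the other rows.
z-row update in column RHS: 96/5 − (-9/5)·16 = 48.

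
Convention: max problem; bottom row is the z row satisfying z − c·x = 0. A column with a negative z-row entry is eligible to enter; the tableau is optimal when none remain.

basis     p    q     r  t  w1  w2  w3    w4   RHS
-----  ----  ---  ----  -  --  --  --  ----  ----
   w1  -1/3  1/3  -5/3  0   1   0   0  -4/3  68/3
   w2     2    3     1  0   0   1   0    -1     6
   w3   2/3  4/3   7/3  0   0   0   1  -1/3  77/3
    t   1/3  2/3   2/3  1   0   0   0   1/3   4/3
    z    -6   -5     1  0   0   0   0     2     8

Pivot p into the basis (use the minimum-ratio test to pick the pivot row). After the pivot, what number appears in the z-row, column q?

Ratio test on column p — row 1: entry -1/3 ≤ 0; row 2: 6/2 = 3; row 3: (77/3)/(2/3) = 77/2; row 4: (4/3)/(1/3) = 4. Minimum is 3 at row 2 (w2 leaves); pivot element 2.
Divide row 2 by 2; eliminate column p from the other rows.
z-row update in column q: -5 − (-6)·(3/2) = 4.

4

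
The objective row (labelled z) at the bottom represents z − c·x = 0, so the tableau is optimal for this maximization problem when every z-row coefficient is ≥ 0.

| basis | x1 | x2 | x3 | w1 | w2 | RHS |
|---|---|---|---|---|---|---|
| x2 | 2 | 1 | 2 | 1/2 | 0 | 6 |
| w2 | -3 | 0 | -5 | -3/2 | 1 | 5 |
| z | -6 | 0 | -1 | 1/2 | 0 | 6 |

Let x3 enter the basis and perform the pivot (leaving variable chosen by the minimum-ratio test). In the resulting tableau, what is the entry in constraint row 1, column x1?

Ratio test on column x3 — row 1: 6/2 = 3; row 2: entry -5 ≤ 0. Minimum is 3 at row 1 (x2 leaves); pivot element 2.
Divide row 1 by 2; eliminate column x3 from the other rows.
In the new row 1, the x1 entry is the old entry divided by the pivot: 2/2 = 1.

1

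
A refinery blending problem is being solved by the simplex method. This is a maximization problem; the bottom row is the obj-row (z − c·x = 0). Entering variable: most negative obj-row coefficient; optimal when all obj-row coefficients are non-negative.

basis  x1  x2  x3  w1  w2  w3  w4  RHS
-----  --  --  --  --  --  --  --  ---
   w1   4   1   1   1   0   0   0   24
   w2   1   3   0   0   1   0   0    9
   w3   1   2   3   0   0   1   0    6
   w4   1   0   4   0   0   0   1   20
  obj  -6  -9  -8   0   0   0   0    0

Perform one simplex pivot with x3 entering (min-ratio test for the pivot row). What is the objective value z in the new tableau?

Ratio test on column x3 — row 1: 24/1 = 24; row 2: entry 0 ≤ 0; row 3: 6/3 = 2; row 4: 20/4 = 5. Minimum is 2 at row 3 (w3 leaves); pivot element 3.
Pivot on row 3; the obj-row RHS becomes 0 − (-8)·2 = 16.

16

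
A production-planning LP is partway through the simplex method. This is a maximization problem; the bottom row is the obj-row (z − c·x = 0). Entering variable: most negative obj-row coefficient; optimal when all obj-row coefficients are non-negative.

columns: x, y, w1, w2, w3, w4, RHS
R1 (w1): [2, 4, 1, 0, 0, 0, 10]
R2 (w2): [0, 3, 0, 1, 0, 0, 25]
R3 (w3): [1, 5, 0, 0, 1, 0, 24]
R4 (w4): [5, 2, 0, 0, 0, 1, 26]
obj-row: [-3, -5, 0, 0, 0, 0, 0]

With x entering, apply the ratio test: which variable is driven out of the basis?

Column x entries and ratios — w1: 10/2 = 5; w2: 0 ≤ 0, skip; w3: 24/1 = 24; w4: 26/5 = 26/5.
Smallest ratio is 5 in the row of w1, so w1 leaves.

w1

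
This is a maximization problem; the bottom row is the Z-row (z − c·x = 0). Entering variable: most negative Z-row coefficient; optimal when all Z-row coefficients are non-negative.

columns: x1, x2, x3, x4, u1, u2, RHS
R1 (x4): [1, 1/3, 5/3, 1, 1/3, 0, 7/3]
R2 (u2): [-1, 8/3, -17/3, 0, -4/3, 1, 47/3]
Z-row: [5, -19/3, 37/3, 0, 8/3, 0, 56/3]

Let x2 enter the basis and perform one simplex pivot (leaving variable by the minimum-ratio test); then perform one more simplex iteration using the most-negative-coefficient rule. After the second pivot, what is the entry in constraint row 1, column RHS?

Ratio test on column x2 — row 1: (7/3)/(1/3) = 7; row 2: (47/3)/(8/3) = 47/8. Minimum is 47/8 at row 2 (u2 leaves); pivot element 8/3.
Divide row 2 by 8/3; eliminate column x2 from the other rows.
Second iteration: most negative Z-row entry is -9/8 in column x3, so x3 enters.
Ratio test on column x3 — row 1: (3/8)/(19/8) = 3/19; row 2: entry -17/8 ≤ 0. Minimum is 3/19 at row 1 (x4 leaves); pivot element 19/8.
Divide row 1 by 19/8; eliminate column x3 from the other rows.
After both pivots, the entry at constraint row 1, column RHS is 3/19.

3/19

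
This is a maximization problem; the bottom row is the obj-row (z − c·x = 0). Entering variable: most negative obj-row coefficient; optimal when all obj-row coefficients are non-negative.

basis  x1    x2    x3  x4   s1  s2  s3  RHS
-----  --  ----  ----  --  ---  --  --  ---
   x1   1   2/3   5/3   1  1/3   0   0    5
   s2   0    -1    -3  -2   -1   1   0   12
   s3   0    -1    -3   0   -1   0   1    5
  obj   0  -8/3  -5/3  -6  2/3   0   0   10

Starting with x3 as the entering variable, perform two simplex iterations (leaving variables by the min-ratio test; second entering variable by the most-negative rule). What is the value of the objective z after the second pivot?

Ratio test on column x3 — row 1: 5/(5/3) = 3; row 2: entry -3 ≤ 0; row 3: entry -3 ≤ 0. Minimum is 3 at row 1 (x1 leaves); pivot element 5/3.
Pivot on row 1; the obj-row RHS becomes 10 − (-5/3)·3 = 15.
Next entering variable (most negative obj-row entry -5): x4.
Ratio test on column x4 — row 1: 3/(3/5) = 5; row 2: entry -1/5 ≤ 0; row 3: 14/(9/5) = 70/9. Minimum is 5 at row 1 (x3 leaves); pivot element 3/5.
After the second pivot the obj-row RHS is 15 − (-5)·5 = 40.

40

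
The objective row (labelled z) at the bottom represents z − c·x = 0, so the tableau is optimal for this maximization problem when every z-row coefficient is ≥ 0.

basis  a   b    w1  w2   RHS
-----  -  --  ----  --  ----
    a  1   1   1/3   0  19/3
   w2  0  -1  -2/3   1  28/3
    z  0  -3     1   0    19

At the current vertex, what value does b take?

0

b is not in the basis, so in the current basic feasible solution b = 0.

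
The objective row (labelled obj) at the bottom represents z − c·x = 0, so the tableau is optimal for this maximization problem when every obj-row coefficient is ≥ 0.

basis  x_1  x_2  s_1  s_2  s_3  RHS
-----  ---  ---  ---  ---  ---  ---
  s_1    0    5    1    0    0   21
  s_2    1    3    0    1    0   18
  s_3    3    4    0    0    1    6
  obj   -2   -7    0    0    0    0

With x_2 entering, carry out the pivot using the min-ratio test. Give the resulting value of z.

21/2

Ratio test on column x_2 — row 1: 21/5 = 21/5; row 2: 18/3 = 6; row 3: 6/4 = 3/2. Minimum is 3/2 at row 3 (s_3 leaves); pivot element 4.
Pivot on row 3; the obj-row RHS becomes 0 − (-7)·(3/2) = 21/2.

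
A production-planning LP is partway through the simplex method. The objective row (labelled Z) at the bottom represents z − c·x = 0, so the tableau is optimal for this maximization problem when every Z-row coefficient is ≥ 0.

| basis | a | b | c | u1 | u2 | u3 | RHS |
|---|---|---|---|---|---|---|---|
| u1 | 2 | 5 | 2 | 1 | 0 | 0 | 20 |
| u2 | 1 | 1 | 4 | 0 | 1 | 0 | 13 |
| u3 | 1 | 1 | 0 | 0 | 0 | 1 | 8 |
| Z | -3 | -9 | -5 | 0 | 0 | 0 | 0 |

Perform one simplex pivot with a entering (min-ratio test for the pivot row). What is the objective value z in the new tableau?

Ratio test on column a — row 1: 20/2 = 10; row 2: 13/1 = 13; row 3: 8/1 = 8. Minimum is 8 at row 3 (u3 leaves); pivot element 1.
Pivot on row 3; the Z-row RHS becomes 0 − (-3)·8 = 24.

24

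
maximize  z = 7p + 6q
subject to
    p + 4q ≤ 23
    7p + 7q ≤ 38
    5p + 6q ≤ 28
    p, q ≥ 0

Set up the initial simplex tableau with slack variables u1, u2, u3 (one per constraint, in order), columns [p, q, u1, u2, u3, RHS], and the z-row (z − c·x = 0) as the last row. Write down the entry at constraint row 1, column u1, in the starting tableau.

Slack u1 belongs to constraint 1; its column is the unit vector e_1, so the entry in row 1 is 1.

1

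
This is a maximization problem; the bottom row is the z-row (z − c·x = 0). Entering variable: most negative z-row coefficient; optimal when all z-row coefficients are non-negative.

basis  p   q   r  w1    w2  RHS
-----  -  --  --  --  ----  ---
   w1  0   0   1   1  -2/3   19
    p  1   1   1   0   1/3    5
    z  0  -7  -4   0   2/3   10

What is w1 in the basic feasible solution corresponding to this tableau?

19

w1 is basic (row 1); its value is the RHS of that row, 19.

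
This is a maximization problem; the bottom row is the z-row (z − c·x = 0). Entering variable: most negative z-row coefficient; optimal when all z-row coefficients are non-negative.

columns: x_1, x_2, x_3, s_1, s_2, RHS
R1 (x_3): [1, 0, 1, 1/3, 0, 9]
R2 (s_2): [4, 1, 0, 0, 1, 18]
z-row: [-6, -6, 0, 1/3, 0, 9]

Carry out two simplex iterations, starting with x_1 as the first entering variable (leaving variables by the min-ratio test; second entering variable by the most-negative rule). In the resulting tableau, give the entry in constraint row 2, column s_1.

0

Ratio test on column x_1 — row 1: 9/1 = 9; row 2: 18/4 = 9/2. Minimum is 9/2 at row 2 (s_2 leaves); pivot element 4.
Divide row 2 by 4; eliminate column x_1 from the other rows.
Second iteration: most negative z-row entry is -9/2 in column x_2, so x_2 enters.
Ratio test on column x_2 — row 1: entry -1/4 ≤ 0; row 2: (9/2)/(1/4) = 18. Minimum is 18 at row 2 (x_1 leaves); pivot element 1/4.
Divide row 2 by 1/4; eliminate column x_2 from the other rows.
After both pivots, the entry at constraint row 2, column s_1 is 0.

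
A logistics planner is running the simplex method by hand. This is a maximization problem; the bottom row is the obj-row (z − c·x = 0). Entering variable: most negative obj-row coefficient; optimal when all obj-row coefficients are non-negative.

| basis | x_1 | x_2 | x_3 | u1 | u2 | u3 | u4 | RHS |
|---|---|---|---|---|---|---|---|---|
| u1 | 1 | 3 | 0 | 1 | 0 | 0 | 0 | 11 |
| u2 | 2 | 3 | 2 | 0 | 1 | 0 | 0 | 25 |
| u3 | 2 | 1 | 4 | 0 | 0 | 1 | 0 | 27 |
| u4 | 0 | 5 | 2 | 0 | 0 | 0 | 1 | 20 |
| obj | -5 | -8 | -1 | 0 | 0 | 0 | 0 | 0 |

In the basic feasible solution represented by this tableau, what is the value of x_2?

x_2 is not in the basis, so in the current basic feasible solution x_2 = 0.

0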